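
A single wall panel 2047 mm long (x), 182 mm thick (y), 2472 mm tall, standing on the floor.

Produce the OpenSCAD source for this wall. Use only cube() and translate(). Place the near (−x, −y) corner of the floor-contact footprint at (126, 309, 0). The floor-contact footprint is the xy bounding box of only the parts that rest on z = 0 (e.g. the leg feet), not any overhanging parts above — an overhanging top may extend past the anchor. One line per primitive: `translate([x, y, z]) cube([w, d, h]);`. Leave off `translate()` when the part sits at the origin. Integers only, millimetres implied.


translate([126, 309, 0]) cube([2047, 182, 2472]);


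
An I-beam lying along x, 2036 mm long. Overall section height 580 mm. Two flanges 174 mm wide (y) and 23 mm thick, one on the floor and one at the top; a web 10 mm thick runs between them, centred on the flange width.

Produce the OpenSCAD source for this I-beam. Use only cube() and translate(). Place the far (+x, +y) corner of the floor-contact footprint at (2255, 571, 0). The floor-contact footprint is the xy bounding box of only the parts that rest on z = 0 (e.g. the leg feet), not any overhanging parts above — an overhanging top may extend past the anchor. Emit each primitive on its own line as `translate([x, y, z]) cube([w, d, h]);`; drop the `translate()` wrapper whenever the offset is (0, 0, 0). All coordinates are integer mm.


translate([219, 397, 0]) cube([2036, 174, 23]);
translate([219, 479, 23]) cube([2036, 10, 534]);
translate([219, 397, 557]) cube([2036, 174, 23]);


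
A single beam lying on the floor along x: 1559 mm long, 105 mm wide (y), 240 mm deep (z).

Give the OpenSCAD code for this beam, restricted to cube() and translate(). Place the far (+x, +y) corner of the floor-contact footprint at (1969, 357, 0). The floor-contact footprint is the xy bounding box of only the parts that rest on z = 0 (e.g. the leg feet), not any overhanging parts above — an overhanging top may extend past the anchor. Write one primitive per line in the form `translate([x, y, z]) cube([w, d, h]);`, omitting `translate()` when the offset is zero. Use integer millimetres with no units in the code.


translate([410, 252, 0]) cube([1559, 105, 240]);


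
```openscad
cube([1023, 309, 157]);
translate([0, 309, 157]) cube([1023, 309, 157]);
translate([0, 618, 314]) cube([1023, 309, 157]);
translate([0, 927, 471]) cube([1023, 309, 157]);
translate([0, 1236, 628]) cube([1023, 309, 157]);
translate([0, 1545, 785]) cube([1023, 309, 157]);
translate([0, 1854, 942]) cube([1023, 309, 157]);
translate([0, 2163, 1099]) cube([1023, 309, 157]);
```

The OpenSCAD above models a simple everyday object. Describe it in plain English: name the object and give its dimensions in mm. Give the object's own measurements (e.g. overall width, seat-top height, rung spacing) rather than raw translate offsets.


A straight staircase of 8 solid steps. Each step is 1023 mm wide (x), 309 mm deep (y, the going) and 157 mm tall (the rise). The first step rests on the floor; each subsequent step sits one going further in +y and one rise higher in +z, directly behind and above the previous step with no overlap.


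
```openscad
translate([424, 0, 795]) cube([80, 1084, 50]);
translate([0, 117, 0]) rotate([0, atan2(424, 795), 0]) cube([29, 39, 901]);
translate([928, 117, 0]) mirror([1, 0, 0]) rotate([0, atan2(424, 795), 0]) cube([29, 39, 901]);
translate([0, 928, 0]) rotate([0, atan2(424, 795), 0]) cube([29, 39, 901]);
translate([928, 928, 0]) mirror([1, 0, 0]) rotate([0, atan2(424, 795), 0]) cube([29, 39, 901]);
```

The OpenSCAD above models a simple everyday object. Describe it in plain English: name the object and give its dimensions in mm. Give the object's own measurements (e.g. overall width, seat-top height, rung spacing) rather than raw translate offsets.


A sawhorse. A 80×1084×50 mm beam (x, y, z) sits on two A-frame leg pairs. Each pair is two raked legs of 29×39 mm section (39 mm along y) splaying symmetrically in x. Each leg rises 795 mm vertically over 424 mm of horizontal reach and is 901 mm long along its own axis. Every leg's outer bottom edge rests on the floor and its outer top edge meets a bottom edge of the beam — the left legs (tilting toward +x) meet the beam's −x bottom edge, the right legs (their mirror images, tilting toward −x) meet its +x bottom edge — so the leg tops tuck under the beam, the beam's underside is 795 mm above the floor, and the feet are 928 mm apart outside-to-outside with the beam centred between them. The two leg pairs are set in 117 mm from either end of the beam.


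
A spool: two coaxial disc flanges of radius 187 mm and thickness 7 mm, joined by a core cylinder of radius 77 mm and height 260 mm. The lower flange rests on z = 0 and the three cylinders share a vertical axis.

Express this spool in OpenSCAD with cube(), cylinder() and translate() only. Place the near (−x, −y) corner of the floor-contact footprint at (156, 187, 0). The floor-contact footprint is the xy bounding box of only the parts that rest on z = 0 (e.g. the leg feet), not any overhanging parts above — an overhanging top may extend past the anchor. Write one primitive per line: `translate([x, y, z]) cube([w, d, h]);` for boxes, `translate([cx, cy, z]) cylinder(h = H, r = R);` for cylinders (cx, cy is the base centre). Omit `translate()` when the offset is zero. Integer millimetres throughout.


translate([343, 374, 0]) cylinder(h = 7, r = 187);
translate([343, 374, 7]) cylinder(h = 260, r = 77);
translate([343, 374, 267]) cylinder(h = 7, r = 187);


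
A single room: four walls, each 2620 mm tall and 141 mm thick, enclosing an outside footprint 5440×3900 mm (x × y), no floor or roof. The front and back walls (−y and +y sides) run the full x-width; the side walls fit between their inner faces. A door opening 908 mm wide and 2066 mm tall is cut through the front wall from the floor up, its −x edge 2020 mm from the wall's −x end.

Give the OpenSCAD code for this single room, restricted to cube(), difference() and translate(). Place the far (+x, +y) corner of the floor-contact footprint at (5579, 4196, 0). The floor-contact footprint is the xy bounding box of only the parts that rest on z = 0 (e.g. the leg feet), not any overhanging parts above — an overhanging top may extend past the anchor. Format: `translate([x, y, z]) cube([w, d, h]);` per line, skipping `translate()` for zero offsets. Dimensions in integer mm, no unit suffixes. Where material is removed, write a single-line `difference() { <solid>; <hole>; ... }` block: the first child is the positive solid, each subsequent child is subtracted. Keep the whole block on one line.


difference() { translate([139, 296, 0]) cube([5440, 141, 2620]); translate([2159, 296, 0]) cube([908, 141, 2066]); }
translate([139, 4055, 0]) cube([5440, 141, 2620]);
translate([139, 437, 0]) cube([141, 3618, 2620]);
translate([5438, 437, 0]) cube([141, 3618, 2620]);


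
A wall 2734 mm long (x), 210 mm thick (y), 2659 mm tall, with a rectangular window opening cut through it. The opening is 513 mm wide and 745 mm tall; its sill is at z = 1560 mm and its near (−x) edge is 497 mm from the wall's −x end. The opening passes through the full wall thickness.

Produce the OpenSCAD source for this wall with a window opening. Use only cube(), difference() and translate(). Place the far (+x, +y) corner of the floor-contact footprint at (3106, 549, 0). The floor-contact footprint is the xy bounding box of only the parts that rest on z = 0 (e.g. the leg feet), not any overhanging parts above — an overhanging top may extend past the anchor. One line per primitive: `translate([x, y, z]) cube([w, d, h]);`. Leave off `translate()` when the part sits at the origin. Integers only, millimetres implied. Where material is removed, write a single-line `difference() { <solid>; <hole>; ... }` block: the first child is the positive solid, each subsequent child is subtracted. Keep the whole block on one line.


difference() { translate([372, 339, 0]) cube([2734, 210, 2659]); translate([869, 339, 1560]) cube([513, 210, 745]); }


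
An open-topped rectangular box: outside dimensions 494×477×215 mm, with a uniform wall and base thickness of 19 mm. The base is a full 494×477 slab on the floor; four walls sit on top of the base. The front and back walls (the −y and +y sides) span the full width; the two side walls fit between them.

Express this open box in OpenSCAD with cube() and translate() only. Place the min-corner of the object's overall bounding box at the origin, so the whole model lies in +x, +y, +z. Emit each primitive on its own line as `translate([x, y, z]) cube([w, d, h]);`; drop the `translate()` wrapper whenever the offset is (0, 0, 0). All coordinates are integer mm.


cube([494, 477, 19]);
translate([0, 0, 19]) cube([494, 19, 196]);
translate([0, 458, 19]) cube([494, 19, 196]);
translate([0, 19, 19]) cube([19, 439, 196]);
translate([475, 19, 19]) cube([19, 439, 196]);


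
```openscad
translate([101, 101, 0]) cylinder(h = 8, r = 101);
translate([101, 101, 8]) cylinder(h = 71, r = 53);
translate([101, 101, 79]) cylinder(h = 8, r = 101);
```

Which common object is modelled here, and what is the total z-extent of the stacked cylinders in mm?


A spool. The overall height is 87 mm.

Three coaxial cylinders, large–small–large — a spool. Two 8 mm flanges and a 71 mm core give 8 + 71 + 8 = 87 mm.


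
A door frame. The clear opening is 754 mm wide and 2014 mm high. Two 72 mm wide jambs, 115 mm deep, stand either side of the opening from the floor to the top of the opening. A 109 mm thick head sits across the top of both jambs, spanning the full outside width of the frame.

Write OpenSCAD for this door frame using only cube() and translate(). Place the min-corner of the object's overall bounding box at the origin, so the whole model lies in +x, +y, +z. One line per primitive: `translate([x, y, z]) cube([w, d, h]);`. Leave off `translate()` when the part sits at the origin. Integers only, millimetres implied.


cube([72, 115, 2014]);
translate([826, 0, 0]) cube([72, 115, 2014]);
translate([0, 0, 2014]) cube([898, 115, 109]);


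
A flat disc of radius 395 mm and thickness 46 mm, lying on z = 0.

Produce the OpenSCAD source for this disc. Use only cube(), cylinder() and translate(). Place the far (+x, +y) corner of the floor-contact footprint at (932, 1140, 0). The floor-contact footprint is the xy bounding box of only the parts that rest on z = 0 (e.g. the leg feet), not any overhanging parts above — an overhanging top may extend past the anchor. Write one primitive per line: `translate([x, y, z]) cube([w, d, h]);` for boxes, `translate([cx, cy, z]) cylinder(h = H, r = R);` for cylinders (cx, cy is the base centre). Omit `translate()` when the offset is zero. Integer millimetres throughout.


translate([537, 745, 0]) cylinder(h = 46, r = 395);


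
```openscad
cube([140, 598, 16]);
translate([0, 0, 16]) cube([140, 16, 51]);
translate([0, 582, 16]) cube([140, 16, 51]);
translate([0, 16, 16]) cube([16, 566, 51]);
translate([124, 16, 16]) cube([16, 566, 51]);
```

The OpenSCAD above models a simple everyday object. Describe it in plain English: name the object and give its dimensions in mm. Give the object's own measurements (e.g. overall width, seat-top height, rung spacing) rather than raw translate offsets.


An open-topped rectangular box: outside dimensions 140×598×67 mm, with a uniform wall and base thickness of 16 mm. The base is a full 140×598 slab on the floor; four walls sit on top of the base. The front and back walls (the −y and +y sides) span the full width; the two side walls fit between them.


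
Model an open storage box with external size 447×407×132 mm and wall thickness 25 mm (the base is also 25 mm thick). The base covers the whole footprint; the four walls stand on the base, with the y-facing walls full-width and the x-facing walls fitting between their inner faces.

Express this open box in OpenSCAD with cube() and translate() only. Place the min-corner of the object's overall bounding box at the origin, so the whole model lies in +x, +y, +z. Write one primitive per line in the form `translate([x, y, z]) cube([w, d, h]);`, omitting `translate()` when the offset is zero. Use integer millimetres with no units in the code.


cube([447, 407, 25]);
translate([0, 0, 25]) cube([447, 25, 107]);
translate([0, 382, 25]) cube([447, 25, 107]);
translate([0, 25, 25]) cube([25, 357, 107]);
translate([422, 25, 25]) cube([25, 357, 107]);


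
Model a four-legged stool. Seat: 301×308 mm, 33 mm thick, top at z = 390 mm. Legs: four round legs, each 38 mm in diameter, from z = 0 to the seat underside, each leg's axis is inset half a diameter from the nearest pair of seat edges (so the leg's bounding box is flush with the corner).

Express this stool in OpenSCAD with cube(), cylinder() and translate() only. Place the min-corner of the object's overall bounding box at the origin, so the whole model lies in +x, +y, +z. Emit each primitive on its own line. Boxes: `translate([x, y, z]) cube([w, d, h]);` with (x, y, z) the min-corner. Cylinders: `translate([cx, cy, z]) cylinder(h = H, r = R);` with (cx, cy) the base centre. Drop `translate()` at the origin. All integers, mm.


translate([0, 0, 357]) cube([301, 308, 33]);
translate([19, 19, 0]) cylinder(h = 357, r = 19);
translate([282, 19, 0]) cylinder(h = 357, r = 19);
translate([19, 289, 0]) cylinder(h = 357, r = 19);
translate([282, 289, 0]) cylinder(h = 357, r = 19);


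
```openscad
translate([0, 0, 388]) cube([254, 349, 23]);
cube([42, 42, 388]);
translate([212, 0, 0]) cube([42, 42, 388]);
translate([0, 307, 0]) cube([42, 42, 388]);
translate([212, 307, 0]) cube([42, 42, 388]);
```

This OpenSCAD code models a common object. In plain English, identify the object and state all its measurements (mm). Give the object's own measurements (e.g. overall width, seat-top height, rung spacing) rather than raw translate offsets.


A four-legged stool. The seat is a 254×349×23 mm slab whose top surface is at z = 411 mm; four square legs, each 42×42 mm in cross-section, run from the floor (z = 0) to the underside of the seat, each flush with a corner of the seat.


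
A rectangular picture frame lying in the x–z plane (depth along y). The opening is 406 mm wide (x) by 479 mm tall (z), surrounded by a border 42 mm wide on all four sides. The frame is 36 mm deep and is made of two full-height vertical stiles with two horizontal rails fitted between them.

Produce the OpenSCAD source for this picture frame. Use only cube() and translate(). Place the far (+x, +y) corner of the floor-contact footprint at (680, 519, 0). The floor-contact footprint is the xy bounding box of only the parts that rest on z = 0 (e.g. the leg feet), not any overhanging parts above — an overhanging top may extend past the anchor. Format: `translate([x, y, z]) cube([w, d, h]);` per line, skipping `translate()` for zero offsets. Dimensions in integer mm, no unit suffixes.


translate([190, 483, 0]) cube([42, 36, 563]);
translate([638, 483, 0]) cube([42, 36, 563]);
translate([232, 483, 0]) cube([406, 36, 42]);
translate([232, 483, 521]) cube([406, 36, 42]);


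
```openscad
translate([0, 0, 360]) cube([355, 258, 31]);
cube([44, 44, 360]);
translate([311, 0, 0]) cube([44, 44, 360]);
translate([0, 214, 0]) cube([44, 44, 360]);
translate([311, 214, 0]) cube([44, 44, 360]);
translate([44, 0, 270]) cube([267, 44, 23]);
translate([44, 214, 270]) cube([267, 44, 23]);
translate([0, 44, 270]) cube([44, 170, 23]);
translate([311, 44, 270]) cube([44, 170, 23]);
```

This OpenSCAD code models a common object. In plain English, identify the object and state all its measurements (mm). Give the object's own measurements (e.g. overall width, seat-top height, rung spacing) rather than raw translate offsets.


A four-legged stool. The seat is a 355×258×31 mm slab whose top surface is at z = 391 mm; four square legs, each 44×44 mm in cross-section, run from the floor (z = 0) to the underside of the seat, each flush with a corner of the seat. Four stretchers, 44 mm wide and 23 mm tall, connect adjacent legs with their undersides at z = 270 mm, each running between the inner faces of the legs it joins and aligned with the legs' outer faces on the other axis.


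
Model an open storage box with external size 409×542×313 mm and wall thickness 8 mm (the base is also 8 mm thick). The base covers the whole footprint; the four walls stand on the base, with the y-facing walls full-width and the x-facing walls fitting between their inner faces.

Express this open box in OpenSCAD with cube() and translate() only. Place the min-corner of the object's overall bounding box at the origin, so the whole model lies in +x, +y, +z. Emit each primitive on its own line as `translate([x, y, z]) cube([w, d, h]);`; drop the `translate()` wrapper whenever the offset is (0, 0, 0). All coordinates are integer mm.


cube([409, 542, 8]);
translate([0, 0, 8]) cube([409, 8, 305]);
translate([0, 534, 8]) cube([409, 8, 305]);
translate([0, 8, 8]) cube([8, 526, 305]);
translate([401, 8, 8]) cube([8, 526, 305]);


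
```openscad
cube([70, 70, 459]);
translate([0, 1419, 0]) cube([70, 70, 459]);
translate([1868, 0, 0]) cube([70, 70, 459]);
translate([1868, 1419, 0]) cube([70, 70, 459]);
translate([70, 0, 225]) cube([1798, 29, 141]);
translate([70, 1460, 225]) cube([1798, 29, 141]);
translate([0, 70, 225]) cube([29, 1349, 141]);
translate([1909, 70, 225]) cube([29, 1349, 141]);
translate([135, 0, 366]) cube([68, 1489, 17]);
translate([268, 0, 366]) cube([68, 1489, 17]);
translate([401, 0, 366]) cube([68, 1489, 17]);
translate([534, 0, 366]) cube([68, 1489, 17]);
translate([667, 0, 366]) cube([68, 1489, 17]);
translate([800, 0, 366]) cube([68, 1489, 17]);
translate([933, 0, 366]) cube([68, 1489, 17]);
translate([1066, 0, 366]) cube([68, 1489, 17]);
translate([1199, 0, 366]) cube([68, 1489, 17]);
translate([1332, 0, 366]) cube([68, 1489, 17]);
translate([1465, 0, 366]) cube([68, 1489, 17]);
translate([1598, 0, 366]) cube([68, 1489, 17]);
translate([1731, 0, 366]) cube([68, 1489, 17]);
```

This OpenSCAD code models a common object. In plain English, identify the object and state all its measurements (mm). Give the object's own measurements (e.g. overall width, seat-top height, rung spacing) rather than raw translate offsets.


A bed frame 1938 mm long (x) by 1489 mm wide (y). Four 70×70 mm corner posts, 459 mm tall, at the corners of the footprint. Four rails of 29 mm thickness and 141 mm height run between adjacent posts with their undersides at z = 225 mm, their outer faces flush with the outside of the frame (the two x-running rails run between the posts' inner faces; the two y-running rails run between the posts' inner faces). 13 slats, each 68 mm wide (x) and 17 mm thick, lie across the top of the two x-running rails, running the full 1489 mm width of the frame in y; along x they sit between the end posts with a 65 mm gap after the −x posts and between neighbouring slats, leaving 69 mm before the +x posts.


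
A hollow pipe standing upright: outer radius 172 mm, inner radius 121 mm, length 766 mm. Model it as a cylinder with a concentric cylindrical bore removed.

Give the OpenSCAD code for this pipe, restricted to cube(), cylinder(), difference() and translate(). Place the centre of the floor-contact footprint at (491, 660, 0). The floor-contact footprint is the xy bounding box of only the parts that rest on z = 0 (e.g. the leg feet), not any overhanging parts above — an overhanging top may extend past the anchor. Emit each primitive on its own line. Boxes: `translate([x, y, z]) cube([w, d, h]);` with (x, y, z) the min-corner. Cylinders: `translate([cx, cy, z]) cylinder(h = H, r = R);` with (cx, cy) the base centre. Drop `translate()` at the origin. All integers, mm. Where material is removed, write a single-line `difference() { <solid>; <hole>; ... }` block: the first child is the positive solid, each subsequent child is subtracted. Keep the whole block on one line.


difference() { translate([491, 660, 0]) cylinder(h = 766, r = 172); translate([491, 660, 0]) cylinder(h = 766, r = 121); }


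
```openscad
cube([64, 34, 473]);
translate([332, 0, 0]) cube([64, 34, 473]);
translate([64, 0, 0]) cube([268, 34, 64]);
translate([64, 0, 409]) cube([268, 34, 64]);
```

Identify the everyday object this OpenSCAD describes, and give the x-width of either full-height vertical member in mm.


A picture frame. The border width is 64 mm.

Four thin pieces enclosing a rectangular opening — a picture frame. The two full-height stiles are 473 mm tall; the top rail sits at z = 409 and is 64 mm tall, so the border above the opening is 473 − 409 = 64 mm, matching the stile x-width.


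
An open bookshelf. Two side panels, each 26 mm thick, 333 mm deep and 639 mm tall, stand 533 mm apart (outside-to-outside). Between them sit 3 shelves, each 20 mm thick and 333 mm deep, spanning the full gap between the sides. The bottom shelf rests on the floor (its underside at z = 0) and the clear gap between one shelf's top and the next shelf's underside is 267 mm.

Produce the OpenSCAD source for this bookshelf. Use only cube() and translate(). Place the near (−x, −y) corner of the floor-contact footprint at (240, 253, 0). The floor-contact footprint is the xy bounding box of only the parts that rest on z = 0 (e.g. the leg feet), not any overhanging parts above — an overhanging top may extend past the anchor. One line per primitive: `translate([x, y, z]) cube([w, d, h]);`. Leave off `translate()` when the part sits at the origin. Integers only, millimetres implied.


translate([240, 253, 0]) cube([26, 333, 639]);
translate([747, 253, 0]) cube([26, 333, 639]);
translate([266, 253, 0]) cube([481, 333, 20]);
translate([266, 253, 287]) cube([481, 333, 20]);
translate([266, 253, 574]) cube([481, 333, 20]);


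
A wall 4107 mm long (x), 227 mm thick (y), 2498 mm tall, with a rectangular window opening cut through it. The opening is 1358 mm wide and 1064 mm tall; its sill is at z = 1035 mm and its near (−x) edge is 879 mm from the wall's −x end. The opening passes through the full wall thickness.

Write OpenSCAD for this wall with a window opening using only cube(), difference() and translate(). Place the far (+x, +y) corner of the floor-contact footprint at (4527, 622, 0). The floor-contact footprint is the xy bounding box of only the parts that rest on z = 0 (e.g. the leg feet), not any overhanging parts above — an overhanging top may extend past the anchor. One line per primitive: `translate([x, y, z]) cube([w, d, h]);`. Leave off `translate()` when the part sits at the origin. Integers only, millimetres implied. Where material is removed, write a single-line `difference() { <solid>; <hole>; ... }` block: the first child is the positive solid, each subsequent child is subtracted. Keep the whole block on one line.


difference() { translate([420, 395, 0]) cube([4107, 227, 2498]); translate([1299, 395, 1035]) cube([1358, 227, 1064]); }


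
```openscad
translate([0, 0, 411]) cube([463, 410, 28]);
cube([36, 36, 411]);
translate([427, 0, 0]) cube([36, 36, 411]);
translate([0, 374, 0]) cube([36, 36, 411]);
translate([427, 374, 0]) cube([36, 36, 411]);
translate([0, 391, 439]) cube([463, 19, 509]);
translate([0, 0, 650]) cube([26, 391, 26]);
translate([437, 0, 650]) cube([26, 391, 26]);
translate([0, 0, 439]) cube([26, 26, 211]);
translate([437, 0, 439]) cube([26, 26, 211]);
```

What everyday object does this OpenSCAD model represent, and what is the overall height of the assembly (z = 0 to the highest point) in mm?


A chair. The overall height is 948 mm.

A slab on four corner posts with a tall panel at the back — a chair. The seat slab sits at z = 411 with thickness 28, and the 509 mm backrest starts at the seat top, so the overall height is 411 + 28 + 509 = 948 mm.


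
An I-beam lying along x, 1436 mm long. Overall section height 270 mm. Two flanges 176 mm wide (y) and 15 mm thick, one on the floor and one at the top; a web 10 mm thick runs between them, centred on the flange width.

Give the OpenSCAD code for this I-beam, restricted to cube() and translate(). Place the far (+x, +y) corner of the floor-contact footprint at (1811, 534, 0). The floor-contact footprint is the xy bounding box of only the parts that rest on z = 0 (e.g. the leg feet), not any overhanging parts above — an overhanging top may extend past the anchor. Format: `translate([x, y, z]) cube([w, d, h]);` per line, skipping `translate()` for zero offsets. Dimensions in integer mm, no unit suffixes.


translate([375, 358, 0]) cube([1436, 176, 15]);
translate([375, 441, 15]) cube([1436, 10, 240]);
translate([375, 358, 255]) cube([1436, 176, 15]);


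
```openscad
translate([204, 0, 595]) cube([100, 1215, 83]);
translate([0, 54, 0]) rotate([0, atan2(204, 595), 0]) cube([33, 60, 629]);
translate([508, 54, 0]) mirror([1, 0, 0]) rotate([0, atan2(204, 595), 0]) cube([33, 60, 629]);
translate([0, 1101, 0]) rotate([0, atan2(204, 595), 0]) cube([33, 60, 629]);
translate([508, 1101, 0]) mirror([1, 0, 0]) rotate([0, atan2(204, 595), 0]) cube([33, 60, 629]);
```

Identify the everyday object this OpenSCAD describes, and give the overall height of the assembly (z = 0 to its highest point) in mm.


A sawhorse. The overall height is 678 mm.

A beam across two mirrored pairs of raked legs — a sawhorse. The beam's underside is at z = 595 (matching the legs' vertical rise in atan2(204, 595)) and the beam is 83 mm tall, so its top is at 595 + 83 = 678 mm. The raked legs top out at the beam's underside, so that is the highest point.


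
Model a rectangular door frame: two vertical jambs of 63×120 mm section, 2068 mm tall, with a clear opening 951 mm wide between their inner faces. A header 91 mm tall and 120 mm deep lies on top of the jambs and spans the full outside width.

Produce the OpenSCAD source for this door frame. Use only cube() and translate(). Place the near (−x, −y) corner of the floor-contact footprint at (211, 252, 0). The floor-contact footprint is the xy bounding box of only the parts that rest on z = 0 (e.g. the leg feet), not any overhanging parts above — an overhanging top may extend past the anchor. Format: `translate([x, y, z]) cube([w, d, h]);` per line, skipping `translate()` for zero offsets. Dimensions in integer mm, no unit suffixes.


translate([211, 252, 0]) cube([63, 120, 2068]);
translate([1225, 252, 0]) cube([63, 120, 2068]);
translate([211, 252, 2068]) cube([1077, 120, 91]);


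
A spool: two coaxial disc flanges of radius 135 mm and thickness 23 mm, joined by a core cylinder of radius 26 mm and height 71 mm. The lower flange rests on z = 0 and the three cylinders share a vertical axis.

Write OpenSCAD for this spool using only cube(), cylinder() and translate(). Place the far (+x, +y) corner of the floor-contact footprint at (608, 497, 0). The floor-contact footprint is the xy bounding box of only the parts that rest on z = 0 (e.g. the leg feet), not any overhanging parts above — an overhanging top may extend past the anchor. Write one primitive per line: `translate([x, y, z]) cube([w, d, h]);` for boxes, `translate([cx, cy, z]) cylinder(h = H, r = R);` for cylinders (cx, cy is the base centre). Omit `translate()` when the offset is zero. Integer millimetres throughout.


translate([473, 362, 0]) cylinder(h = 23, r = 135);
translate([473, 362, 23]) cylinder(h = 71, r = 26);
translate([473, 362, 94]) cylinder(h = 23, r = 135);


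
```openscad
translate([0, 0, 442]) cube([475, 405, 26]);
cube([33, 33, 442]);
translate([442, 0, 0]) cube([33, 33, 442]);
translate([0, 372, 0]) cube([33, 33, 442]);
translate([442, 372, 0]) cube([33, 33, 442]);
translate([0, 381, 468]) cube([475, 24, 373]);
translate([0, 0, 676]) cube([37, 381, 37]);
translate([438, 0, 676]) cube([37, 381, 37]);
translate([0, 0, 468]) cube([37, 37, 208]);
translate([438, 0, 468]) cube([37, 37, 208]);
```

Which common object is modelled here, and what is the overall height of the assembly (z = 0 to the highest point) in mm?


A chair. The overall height is 841 mm.

A slab on four corner posts with a tall panel at the back — a chair. The seat slab sits at z = 442 with thickness 26, and the 373 mm backrest starts at the seat top, so the overall height is 442 + 26 + 373 = 841 mm.


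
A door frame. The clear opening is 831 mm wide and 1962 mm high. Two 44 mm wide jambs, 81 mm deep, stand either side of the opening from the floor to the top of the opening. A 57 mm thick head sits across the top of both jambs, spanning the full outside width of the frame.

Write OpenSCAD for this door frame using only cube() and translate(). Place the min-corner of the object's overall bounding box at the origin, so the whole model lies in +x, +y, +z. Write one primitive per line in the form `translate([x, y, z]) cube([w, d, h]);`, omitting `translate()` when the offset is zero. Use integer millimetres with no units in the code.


cube([44, 81, 1962]);
translate([875, 0, 0]) cube([44, 81, 1962]);
translate([0, 0, 1962]) cube([919, 81, 57]);


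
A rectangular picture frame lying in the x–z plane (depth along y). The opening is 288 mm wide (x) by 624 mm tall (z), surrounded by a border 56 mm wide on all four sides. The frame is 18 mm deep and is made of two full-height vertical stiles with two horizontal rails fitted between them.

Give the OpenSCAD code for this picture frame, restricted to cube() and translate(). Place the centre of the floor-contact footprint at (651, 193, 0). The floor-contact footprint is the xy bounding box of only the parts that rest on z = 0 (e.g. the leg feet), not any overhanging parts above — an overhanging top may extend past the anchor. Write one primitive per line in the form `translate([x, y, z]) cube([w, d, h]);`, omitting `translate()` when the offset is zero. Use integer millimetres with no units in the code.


translate([451, 184, 0]) cube([56, 18, 736]);
translate([795, 184, 0]) cube([56, 18, 736]);
translate([507, 184, 0]) cube([288, 18, 56]);
translate([507, 184, 680]) cube([288, 18, 56]);


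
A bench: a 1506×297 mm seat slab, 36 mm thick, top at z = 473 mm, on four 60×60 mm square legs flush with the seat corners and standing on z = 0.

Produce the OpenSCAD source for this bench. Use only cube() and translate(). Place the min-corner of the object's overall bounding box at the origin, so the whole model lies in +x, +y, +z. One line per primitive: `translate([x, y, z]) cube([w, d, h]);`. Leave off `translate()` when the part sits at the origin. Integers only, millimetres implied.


// leg_h = 473 − 36 = 437
translate([0, 0, 437]) cube([1506, 297, 36]);
cube([60, 60, 437]);
translate([0, 237, 0]) cube([60, 60, 437]);
translate([1446, 0, 0]) cube([60, 60, 437]);
translate([1446, 237, 0]) cube([60, 60, 437]);


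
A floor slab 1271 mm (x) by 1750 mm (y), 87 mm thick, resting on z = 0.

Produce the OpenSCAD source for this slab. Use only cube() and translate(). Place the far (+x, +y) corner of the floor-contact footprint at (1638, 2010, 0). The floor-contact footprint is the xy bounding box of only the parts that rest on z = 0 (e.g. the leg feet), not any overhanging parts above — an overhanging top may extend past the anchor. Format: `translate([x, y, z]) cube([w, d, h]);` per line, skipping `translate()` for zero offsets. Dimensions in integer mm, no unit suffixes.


translate([367, 260, 0]) cube([1271, 1750, 87]);


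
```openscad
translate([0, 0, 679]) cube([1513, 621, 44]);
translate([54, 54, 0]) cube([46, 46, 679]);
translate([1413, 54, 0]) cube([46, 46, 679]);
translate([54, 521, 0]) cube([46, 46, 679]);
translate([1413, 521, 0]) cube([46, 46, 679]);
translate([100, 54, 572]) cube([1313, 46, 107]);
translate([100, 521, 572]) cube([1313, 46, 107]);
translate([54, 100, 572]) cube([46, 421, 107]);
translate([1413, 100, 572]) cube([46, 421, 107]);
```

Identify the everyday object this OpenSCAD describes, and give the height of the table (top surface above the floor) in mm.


A table. The table height is 723 mm.

A 1513×621×44 slab sits at z = 679 on four 46 mm square posts — a table. The top surface is at 679 + 44 = 723 mm.


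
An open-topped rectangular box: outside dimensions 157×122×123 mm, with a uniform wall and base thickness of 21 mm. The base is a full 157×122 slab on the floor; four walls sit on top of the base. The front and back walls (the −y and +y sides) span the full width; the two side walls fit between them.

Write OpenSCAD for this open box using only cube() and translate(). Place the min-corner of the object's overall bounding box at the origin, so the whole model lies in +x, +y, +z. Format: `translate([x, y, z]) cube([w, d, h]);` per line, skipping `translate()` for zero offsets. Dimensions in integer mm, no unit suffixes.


cube([157, 122, 21]);
translate([0, 0, 21]) cube([157, 21, 102]);
translate([0, 101, 21]) cube([157, 21, 102]);
translate([0, 21, 21]) cube([21, 80, 102]);
translate([136, 21, 21]) cube([21, 80, 102]);


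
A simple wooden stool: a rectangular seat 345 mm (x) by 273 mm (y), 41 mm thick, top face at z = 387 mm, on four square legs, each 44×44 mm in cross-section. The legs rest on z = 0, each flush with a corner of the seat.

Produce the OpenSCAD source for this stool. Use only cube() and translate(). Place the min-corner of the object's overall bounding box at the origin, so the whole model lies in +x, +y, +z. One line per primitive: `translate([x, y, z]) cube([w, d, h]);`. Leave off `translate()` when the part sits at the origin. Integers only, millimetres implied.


translate([0, 0, 346]) cube([345, 273, 41]);
cube([44, 44, 346]);
translate([301, 0, 0]) cube([44, 44, 346]);
translate([0, 229, 0]) cube([44, 44, 346]);
translate([301, 229, 0]) cube([44, 44, 346]);


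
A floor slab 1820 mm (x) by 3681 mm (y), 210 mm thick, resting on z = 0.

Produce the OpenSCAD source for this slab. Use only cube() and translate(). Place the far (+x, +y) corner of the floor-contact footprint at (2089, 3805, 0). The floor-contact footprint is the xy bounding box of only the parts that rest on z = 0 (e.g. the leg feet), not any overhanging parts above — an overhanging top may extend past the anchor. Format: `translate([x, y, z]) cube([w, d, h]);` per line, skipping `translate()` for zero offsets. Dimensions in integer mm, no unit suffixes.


translate([269, 124, 0]) cube([1820, 3681, 210]);


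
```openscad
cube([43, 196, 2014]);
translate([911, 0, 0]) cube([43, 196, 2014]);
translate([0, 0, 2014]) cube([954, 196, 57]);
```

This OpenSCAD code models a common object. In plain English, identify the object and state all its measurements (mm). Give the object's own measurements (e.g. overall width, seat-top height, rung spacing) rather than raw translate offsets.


A door frame. The clear opening is 868 mm wide and 2014 mm high. Two 43 mm wide jambs, 196 mm deep, stand either side of the opening from the floor to the top of the opening. A 57 mm thick head sits across the top of both jambs, spanning the full outside width of the frame.


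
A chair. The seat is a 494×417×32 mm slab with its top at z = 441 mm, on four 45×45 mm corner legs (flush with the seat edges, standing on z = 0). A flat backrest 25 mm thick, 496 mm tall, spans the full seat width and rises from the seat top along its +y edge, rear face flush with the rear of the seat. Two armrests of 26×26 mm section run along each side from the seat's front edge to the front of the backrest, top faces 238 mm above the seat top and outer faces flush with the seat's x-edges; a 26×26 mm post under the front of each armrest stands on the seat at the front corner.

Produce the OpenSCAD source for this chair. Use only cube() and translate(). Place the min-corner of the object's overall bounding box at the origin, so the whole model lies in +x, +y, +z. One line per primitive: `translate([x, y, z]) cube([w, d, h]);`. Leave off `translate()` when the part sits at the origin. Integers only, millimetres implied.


// leg_h = 441 - 32 = 409
// arm post h = 238 - 26 = 212
translate([0, 0, 409]) cube([494, 417, 32]);
cube([45, 45, 409]);
translate([449, 0, 0]) cube([45, 45, 409]);
translate([0, 372, 0]) cube([45, 45, 409]);
translate([449, 372, 0]) cube([45, 45, 409]);
translate([0, 392, 441]) cube([494, 25, 496]);
translate([0, 0, 653]) cube([26, 392, 26]);
translate([468, 0, 653]) cube([26, 392, 26]);
translate([0, 0, 441]) cube([26, 26, 212]);
translate([468, 0, 441]) cube([26, 26, 212]);


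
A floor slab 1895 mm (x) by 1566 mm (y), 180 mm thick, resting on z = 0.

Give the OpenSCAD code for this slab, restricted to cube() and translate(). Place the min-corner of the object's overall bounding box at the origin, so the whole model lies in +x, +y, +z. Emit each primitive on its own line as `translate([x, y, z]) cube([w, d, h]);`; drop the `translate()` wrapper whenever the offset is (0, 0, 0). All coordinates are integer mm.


cube([1895, 1566, 180]);


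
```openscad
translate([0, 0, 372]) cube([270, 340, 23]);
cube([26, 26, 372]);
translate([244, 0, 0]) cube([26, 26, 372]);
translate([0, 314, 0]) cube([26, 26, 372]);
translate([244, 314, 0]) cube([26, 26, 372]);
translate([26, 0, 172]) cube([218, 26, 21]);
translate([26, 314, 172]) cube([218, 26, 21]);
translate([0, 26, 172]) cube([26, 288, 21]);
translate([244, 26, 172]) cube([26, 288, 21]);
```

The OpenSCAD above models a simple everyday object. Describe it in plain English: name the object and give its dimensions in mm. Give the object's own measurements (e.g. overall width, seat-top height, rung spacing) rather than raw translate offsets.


A four-legged stool. The seat is a 270×340×23 mm slab whose top surface is at z = 395 mm; four square legs, each 26×26 mm in cross-section, run from the floor (z = 0) to the underside of the seat, each flush with a corner of the seat. Four stretchers, 26 mm wide and 21 mm tall, connect adjacent legs with their undersides at z = 172 mm, each running between the inner faces of the legs it joins and aligned with the legs' outer faces on the other axis.


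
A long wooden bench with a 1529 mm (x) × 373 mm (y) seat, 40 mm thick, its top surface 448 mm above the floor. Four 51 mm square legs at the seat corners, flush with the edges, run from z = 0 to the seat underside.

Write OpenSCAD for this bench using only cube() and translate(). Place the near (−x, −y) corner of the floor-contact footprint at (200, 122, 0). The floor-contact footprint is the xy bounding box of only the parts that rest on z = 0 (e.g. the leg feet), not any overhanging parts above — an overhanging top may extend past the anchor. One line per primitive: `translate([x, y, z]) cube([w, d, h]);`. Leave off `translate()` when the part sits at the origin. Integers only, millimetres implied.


translate([200, 122, 408]) cube([1529, 373, 40]);
translate([200, 122, 0]) cube([51, 51, 408]);
translate([200, 444, 0]) cube([51, 51, 408]);
translate([1678, 122, 0]) cube([51, 51, 408]);
translate([1678, 444, 0]) cube([51, 51, 408]);


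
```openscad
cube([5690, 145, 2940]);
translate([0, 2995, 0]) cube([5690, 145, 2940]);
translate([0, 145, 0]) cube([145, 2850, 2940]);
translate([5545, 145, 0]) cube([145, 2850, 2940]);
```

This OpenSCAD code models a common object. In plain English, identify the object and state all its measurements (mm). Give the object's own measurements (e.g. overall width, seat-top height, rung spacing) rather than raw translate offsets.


The wall frame of a small rectangular building: four walls, each 2940 mm tall and 145 mm thick, enclosing a footprint 5690 mm (x) by 3140 mm (y) outside-to-outside, with no floor or roof. The front and back walls (the −y and +y sides) span the full width; the two side walls fit between them.


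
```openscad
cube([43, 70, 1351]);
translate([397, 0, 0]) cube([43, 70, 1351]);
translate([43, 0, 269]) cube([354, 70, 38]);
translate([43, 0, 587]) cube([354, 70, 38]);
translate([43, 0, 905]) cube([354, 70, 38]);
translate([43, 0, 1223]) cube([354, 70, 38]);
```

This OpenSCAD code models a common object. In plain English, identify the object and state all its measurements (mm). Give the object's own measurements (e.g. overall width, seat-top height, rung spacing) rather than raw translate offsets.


A straight ladder. Two 43×70 mm vertical rails, 1351 mm tall, stand 440 mm apart (outside-to-outside) with their front faces coplanar on the −y side. 4 rungs, each 70 mm deep and 38 mm tall, span between the inner faces of the rails, front faces flush with the rails. The lowest rung's underside is at z = 269 mm and rungs are spaced 318 mm apart (underside to underside).
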